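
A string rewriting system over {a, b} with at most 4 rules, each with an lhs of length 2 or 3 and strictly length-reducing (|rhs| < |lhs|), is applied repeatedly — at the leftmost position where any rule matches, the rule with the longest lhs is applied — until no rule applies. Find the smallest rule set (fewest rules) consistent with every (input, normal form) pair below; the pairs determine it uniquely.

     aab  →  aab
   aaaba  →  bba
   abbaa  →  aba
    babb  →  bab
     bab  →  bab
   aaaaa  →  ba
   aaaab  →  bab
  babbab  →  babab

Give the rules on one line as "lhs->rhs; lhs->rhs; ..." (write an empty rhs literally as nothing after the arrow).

aaa->b; abb->ab; baa->ba

  | aab
  | aaaba => bba
  | abbaa => abaa => aba
  | babb => bab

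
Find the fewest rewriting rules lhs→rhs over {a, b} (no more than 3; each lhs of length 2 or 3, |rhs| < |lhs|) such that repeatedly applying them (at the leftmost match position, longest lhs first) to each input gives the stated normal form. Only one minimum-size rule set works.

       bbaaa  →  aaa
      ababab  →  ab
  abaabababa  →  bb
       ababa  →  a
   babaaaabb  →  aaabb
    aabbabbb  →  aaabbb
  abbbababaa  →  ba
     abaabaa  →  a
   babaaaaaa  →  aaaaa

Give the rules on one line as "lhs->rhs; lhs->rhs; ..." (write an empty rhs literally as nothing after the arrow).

aba->b; bba->a

  | bbaaa => aaa
  | ababab => bbab => ab
  | abaabababa => babababa => bbbaba => baba => bb
  | ababa => bba => a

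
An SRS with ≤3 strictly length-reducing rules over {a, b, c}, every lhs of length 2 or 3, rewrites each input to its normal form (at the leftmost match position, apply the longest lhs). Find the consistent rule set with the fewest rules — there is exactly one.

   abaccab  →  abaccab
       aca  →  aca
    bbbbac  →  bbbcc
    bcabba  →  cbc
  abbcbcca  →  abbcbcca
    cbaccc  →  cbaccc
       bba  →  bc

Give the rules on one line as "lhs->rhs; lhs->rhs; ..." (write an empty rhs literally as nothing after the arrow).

  | abaccab
  | aca
  | bbbbac => bbbcc
  | bcabba => cbba => cbc

bba->bc; bca->c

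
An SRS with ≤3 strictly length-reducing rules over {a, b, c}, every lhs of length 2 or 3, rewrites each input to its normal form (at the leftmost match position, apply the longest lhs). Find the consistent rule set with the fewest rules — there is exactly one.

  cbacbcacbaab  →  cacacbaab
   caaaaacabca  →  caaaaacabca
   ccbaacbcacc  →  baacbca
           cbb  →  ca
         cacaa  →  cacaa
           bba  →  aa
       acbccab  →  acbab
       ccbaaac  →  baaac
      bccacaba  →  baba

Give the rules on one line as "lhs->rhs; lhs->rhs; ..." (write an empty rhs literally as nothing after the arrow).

  | cbacbcacbaab => cbbcacbaab => cacacbaab
  | caaaaacabca
  | ccbaacbcacc => baacbcacc => baacbca
  | cbb => ca

bac->b; bb->a; cc->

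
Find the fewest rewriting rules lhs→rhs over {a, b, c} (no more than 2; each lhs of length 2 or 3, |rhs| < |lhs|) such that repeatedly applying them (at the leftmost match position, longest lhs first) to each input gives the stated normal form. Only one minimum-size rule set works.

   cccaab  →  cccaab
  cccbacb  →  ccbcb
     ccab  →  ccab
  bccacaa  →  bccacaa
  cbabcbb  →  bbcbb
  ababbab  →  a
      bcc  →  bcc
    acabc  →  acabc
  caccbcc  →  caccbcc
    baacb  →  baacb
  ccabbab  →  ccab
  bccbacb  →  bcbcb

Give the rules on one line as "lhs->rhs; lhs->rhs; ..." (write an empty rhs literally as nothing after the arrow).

  | cccaab
  | cccbacb => ccbcb
  | ccab
  | bccacaa

bab->; cba->b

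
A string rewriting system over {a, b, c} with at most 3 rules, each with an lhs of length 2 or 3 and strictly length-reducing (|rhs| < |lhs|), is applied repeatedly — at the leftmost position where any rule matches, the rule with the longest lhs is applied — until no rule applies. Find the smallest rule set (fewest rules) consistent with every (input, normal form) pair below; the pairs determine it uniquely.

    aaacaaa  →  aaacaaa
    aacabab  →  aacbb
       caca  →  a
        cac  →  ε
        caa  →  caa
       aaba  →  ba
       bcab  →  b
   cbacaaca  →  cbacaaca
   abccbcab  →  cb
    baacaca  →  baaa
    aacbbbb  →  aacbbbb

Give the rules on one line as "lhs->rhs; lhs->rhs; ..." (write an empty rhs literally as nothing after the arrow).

  | aaacaaa
  | aacabab => aacbab => aacbb
  | caca => a
  | cac => ε

ab->b; bc->; cac->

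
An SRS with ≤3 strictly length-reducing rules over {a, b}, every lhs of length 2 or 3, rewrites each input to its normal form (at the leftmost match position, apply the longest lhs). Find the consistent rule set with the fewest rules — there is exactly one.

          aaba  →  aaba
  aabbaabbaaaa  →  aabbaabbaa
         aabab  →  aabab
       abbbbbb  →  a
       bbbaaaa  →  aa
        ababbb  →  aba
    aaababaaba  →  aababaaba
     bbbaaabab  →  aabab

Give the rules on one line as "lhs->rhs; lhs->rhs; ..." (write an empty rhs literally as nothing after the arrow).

  | aaba
  | aabbaabbaaaa => aabbaabbaaa => aabbaabbaa
  | aabab
  | abbbbbb => abbb => a

aaa->aa; bbb->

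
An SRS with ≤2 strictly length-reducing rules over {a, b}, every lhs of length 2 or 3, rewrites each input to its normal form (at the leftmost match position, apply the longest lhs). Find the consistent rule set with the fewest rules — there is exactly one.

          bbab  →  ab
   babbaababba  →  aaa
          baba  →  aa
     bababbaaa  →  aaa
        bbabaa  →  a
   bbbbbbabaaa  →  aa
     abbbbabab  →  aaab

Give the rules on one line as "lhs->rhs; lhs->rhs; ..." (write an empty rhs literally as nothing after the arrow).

ba->a; baa->

  | bbab => bab => ab
  | babbaababba => abbaababba => abbabba => ababba => aabba => aaba => aaa
  | baba => aba => aa
  | bababbaaa => ababbaaa => aabbaaa => aaba => aaa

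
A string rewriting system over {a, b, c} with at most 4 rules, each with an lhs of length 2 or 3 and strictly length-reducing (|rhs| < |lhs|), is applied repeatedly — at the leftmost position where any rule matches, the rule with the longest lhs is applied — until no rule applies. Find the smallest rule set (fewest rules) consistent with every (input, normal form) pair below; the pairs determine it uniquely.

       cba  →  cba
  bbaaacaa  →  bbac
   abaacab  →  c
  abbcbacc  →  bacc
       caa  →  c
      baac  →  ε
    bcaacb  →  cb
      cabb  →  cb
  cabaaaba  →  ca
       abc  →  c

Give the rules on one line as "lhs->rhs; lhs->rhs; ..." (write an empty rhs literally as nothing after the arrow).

  | cba
  | bbaaacaa => bbacaa => bbac
  | abaacab => aacab => cab => c
  | abbcbacc => bcbacc => bacc

aa->; ab->; bc->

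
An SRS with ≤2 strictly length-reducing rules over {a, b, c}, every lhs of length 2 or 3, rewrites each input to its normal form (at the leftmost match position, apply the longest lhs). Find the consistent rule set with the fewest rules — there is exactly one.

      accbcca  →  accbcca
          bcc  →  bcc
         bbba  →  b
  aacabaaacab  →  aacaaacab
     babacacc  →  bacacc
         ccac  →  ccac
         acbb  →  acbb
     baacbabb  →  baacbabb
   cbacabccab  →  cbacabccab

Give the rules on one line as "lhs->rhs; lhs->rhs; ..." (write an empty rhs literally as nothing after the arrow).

aba->a; bba->

  | accbcca
  | bcc
  | bbba => b
  | aacabaaacab => aacaaacab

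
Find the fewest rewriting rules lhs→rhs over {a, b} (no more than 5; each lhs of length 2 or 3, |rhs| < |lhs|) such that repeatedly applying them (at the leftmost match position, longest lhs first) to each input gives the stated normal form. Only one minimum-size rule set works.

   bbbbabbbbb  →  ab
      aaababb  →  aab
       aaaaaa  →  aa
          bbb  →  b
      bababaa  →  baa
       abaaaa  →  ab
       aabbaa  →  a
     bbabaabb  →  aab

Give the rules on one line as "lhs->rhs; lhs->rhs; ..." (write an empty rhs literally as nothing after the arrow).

aaa->a; aba->ab; abb->aa; bb->

  | bbbbabbbbb => bbabbbbb => abbbbb => aabbb => aaab => ab
  | aaababb => ababb => abbb => aab
  | aaaaaa => aaaa => aa
  | bbb => b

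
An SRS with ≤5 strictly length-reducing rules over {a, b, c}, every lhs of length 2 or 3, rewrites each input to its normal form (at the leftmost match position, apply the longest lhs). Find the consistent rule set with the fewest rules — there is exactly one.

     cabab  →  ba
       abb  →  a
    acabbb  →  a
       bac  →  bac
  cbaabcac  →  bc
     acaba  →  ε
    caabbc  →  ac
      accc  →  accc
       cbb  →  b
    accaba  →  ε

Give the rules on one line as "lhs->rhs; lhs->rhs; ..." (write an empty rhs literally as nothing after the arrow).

aa->; ab->a; ca->; cb->

  | cabab => bab => ba
  | abb => ab => a
  | acabbb => abbb => abb => ab => a
  | bac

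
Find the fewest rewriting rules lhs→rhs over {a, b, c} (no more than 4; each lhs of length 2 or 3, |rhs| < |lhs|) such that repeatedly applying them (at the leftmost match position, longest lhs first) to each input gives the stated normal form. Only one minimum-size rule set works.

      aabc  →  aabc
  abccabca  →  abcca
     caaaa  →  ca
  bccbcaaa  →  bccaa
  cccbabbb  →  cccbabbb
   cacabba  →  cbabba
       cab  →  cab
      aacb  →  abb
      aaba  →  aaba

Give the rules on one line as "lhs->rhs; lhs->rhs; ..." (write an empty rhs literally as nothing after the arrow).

aaa->; ac->b; bca->

  | aabc
  | abccabca => abcca
  | caaaa => ca
  | bccbcaaa => bccaa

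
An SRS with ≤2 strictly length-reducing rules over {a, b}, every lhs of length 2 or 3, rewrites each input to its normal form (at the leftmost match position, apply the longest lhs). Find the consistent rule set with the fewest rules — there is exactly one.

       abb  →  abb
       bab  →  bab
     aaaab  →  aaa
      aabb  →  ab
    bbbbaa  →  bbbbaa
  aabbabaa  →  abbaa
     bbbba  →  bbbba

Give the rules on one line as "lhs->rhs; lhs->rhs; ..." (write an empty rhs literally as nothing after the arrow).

  | abb
  | bab
  | aaaab => aaa
  | aabb => ab

aab->a; aba->ab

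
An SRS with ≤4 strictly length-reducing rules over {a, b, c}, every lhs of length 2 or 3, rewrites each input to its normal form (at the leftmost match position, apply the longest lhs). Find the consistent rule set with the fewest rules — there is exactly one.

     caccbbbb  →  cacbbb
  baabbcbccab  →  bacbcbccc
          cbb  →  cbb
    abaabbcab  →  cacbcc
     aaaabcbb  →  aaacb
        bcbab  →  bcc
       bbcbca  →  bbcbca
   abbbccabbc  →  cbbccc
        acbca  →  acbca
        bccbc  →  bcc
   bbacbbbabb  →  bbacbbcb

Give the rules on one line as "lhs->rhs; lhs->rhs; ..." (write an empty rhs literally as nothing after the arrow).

  | caccbbbb => cacbbb
  | baabbcbccab => bacbcbccab => bacbcbccc
  | cbb
  | abaabbcab => caabbcab => cacbcab => cacbcc

ab->c; bab->c; ccb->c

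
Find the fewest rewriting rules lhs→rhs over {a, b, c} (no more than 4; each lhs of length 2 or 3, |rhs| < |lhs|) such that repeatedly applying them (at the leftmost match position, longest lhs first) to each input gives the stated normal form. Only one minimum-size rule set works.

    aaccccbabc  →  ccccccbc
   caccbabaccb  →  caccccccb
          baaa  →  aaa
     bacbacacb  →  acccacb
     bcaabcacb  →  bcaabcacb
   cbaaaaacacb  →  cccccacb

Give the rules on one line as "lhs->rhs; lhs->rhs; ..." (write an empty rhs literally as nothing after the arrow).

  | aaccccbabc => cccccbabc => ccccccbc
  | caccbabaccb => cacccbaccb => caccccccb
  | baaa => aaa
  | bacbacacb => acbacacb => acccacb

aac->cc; ba->a; cba->cc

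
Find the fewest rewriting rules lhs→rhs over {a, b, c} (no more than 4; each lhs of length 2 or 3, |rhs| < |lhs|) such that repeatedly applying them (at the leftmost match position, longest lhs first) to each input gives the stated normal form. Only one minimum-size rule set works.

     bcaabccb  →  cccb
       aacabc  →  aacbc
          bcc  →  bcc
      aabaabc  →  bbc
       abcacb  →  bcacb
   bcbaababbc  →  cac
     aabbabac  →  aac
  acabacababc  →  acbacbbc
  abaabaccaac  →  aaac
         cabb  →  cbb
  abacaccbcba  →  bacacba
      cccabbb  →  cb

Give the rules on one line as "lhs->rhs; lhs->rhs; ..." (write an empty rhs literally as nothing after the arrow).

  | bcaabccb => bcabccb => bcbccb => cccb
  | aacabc => aacbc
  | bcc
  | aabaabc => abaabc => baabc => babc => bbc

ab->b; bbb->a; bcb->c; cca->ba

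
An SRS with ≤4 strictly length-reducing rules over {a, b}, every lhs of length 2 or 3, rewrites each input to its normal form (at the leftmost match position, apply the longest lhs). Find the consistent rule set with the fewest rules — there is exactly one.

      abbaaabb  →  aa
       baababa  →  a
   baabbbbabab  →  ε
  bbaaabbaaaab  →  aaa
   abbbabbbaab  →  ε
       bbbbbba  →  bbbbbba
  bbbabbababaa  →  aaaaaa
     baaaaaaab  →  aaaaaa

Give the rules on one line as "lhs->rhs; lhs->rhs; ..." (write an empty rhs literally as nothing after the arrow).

  | abbaaabb => baaabb => aabb => aab => aa
  | baababa => ababa => aba => a
  | baabbbbabab => abbbbabab => bbbabab => bbaaab => baab => ab => ε
  | bbaaabbaaaab => baabbaaaab => abbaaaab => baaaab => aaab => aaa

aab->aa; ab->; baa->a; bab->aa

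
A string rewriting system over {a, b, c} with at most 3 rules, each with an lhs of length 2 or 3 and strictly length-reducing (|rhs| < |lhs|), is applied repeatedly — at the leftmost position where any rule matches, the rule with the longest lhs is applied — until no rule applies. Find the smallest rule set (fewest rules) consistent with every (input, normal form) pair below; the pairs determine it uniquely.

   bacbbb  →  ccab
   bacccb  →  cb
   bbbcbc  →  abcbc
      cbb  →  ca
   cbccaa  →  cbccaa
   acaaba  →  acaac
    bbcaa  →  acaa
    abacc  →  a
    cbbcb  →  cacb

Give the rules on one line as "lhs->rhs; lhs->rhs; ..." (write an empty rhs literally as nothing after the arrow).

ba->c; bb->a; ccc->

  | bacbbb => ccbbb => ccab
  | bacccb => ccccb => cb
  | bbbcbc => abcbc
  | cbb => ca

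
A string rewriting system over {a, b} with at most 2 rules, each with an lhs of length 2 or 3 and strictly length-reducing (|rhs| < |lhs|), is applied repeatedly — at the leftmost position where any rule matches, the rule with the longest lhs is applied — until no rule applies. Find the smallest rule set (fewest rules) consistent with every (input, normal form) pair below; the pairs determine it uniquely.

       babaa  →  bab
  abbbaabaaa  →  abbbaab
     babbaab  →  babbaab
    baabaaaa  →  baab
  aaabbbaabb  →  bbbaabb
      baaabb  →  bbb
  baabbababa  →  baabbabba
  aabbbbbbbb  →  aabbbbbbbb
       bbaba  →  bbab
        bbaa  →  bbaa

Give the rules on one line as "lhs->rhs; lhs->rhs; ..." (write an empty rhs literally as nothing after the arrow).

aaa->; aba->ab

  | babaa => baba => bab
  | abbbaabaaa => abbbaabaa => abbbaaba => abbbaab
  | babbaab
  | baabaaaa => baabaaa => baabaa => baaba => baab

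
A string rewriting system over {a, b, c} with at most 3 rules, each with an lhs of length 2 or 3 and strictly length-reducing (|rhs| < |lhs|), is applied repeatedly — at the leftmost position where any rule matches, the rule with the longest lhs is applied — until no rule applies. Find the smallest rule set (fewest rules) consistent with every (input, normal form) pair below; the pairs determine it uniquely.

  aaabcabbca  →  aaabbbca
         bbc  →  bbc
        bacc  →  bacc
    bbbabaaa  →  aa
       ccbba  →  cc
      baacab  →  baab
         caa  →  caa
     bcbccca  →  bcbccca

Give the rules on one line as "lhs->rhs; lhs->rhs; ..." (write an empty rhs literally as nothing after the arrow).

bba->; cab->b

  | aaabcabbca => aaabbbca
  | bbc
  | bacc
  | bbbabaaa => bbaaa => aa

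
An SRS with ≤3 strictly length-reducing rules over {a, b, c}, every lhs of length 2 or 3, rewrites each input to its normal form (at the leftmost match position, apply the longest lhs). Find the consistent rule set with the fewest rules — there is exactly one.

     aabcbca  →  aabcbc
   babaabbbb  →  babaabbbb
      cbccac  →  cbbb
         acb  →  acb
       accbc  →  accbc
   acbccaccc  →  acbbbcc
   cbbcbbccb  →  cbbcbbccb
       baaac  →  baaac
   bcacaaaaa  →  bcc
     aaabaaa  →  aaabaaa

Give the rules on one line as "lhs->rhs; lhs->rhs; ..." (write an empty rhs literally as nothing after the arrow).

  | aabcbca => aabcbc
  | babaabbbb
  | cbccac => cbccc => cbbb
  | acb

ca->c; ccc->bb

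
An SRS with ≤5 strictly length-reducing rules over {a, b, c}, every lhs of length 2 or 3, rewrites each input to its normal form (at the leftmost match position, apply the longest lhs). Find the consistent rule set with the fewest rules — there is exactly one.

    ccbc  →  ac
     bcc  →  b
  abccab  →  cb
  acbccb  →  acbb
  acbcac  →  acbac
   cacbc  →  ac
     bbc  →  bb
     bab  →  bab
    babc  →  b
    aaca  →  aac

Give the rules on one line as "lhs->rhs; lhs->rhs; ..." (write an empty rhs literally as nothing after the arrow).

abc->; bc->b; ca->c; ccb->a

  | ccbc => ac
  | bcc => bc => b
  | abccab => cab => cb
  | acbccb => acbcb => acbb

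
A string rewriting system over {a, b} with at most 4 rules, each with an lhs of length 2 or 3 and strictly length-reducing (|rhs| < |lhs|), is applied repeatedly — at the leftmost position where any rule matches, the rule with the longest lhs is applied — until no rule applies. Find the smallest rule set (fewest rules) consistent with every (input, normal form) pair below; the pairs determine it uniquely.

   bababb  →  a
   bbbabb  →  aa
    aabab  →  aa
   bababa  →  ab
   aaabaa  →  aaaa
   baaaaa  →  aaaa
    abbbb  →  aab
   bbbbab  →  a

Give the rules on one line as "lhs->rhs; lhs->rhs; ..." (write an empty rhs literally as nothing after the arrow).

  | bababb => bbabb => abb => a
  | bbbabb => aabb => aa
  | aabab => aabb => aa
  | bababa => bbaba => aba => ab

ba->b; baa->a; bb->; bbb->a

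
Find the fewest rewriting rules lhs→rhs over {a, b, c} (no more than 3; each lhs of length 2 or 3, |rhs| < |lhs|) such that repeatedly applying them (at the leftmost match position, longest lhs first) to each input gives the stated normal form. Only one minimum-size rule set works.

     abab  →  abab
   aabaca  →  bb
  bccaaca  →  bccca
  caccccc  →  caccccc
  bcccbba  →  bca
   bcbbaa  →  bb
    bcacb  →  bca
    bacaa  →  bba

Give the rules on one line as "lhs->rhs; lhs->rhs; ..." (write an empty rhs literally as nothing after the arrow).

  | abab
  | aabaca => baca => bb
  | bccaaca => bccca
  | caccccc

aa->; aca->b; cb->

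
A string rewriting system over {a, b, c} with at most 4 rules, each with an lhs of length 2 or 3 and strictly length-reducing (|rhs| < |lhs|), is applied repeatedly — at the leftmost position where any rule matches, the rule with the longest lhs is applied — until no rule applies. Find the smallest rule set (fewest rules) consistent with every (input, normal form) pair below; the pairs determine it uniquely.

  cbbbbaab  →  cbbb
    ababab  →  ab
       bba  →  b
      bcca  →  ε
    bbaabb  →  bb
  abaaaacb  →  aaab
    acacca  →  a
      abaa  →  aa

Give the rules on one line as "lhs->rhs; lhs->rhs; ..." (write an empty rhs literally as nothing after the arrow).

ac->; ba->; ca->a

  | cbbbbaab => cbbbab => cbbb
  | ababab => abab => ab
  | bba => b
  | bcca => bca => ba => ε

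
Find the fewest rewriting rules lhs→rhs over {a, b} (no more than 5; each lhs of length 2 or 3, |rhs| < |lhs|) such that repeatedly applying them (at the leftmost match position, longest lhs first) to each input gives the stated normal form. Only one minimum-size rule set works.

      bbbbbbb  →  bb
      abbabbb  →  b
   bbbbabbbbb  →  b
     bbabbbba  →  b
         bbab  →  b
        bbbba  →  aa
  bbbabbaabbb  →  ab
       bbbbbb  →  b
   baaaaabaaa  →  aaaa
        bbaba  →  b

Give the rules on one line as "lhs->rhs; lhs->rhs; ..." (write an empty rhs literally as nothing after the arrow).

  | bbbbbbb => babbbb => abbb => bb
  | abbabbb => babbb => abb => b
  | bbbbabbbbb => bababbbbb => aabbbbb => abbbb => bbb => ba => b
  | bbabbbba => babbba => abba => ba => b

abb->b; ba->b; bab->a; bbb->ba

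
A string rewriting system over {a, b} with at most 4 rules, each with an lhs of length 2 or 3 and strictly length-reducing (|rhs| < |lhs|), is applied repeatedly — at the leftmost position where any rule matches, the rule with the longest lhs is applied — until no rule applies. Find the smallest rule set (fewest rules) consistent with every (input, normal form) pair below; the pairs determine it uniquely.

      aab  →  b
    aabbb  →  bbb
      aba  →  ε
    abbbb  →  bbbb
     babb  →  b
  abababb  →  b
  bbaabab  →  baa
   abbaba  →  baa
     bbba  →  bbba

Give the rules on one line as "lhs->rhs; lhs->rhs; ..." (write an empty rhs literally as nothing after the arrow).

  | aab => ab => b
  | aabbb => abbb => bbb
  | aba => ε
  | abbbb => bbbb

aaa->aa; ab->b; aba->; bab->aa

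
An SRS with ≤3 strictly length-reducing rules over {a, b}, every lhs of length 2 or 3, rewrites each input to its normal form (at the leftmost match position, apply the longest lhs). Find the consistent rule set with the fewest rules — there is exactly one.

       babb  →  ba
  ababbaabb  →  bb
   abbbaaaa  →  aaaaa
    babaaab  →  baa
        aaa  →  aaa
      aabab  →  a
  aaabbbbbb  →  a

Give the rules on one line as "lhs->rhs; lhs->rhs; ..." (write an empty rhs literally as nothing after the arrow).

aab->; ab->a

  | babb => bab => ba
  | ababbaabb => aabbaabb => baabb => bb
  | abbbaaaa => abbaaaa => abaaaa => aaaaa
  | babaaab => baaaab => baa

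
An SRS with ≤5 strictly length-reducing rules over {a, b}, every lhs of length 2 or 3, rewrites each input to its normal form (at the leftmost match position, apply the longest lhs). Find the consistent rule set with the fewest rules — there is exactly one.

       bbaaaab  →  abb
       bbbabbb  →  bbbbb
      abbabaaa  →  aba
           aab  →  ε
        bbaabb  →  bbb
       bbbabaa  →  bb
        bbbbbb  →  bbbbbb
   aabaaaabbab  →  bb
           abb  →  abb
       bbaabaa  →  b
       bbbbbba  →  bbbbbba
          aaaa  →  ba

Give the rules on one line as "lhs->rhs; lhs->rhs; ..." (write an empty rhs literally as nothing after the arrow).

aaa->b; aab->; baa->ab; bab->b

  | bbaaaab => babaab => baab => abb
  | bbbabbb => bbbbb
  | abbabaaa => abbaaa => ababa => aba
  | aab => ε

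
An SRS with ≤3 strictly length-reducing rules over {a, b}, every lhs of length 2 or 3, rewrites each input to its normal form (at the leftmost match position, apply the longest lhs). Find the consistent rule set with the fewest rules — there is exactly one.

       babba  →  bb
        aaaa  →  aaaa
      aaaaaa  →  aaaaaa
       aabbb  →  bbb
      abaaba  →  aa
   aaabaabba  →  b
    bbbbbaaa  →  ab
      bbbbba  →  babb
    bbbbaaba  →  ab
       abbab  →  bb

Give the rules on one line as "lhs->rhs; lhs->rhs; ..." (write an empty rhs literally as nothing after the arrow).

  | babba => baab => bb
  | aaaa
  | aaaaaa
  | aabbb => bbb

aab->b; aba->aa; bba->ab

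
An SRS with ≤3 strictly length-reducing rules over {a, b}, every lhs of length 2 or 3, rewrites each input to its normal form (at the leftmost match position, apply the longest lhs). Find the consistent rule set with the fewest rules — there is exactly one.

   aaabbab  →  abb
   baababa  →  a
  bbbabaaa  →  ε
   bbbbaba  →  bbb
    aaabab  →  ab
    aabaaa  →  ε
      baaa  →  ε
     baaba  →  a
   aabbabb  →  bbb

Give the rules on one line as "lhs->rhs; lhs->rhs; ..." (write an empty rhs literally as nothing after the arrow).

  | aaabbab => abbab => abb
  | baababa => ababa => aba => a
  | bbbabaaa => bbbaaa => bbaa => ba => ε
  | bbbbaba => bbbba => bbb

aa->; ba->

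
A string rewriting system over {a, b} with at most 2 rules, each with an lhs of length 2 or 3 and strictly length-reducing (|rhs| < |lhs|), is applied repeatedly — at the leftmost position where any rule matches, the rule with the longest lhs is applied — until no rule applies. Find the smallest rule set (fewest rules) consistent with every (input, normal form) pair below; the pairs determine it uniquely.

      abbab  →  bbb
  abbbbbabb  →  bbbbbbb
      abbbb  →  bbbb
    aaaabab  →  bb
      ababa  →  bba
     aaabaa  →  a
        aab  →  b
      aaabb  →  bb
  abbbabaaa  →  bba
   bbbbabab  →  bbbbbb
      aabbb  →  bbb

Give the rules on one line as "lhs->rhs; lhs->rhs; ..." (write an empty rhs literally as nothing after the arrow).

  | abbab => bbab => bbb
  | abbbbbabb => bbbbbabb => bbbbbbb
  | abbbb => bbbb
  | aaaabab => aaabab => aabab => abab => bab => bb

ab->b; baa->a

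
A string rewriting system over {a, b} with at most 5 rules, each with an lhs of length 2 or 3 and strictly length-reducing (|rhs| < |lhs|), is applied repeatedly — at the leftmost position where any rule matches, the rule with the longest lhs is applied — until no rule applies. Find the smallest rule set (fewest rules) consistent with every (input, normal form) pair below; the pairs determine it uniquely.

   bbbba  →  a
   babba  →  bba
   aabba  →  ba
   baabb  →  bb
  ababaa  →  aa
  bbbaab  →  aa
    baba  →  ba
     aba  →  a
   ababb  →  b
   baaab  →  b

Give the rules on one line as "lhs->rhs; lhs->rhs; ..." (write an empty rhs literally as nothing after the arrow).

  | bbbba => aaba => a
  | babba => bba
  | aabba => ba
  | baabb => babb => bb

aab->; ab->; baa->ba; bbb->aa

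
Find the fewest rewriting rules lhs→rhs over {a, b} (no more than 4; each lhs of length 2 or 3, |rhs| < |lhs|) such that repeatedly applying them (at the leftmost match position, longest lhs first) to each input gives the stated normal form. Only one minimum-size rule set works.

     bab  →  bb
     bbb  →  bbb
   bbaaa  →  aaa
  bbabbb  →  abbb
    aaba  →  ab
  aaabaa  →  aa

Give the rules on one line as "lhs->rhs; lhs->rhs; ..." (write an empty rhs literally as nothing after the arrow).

  | bab => bb
  | bbb
  | bbaaa => aaa
  | bbabbb => abbb

aab->ab; ba->b; baa->a; bba->a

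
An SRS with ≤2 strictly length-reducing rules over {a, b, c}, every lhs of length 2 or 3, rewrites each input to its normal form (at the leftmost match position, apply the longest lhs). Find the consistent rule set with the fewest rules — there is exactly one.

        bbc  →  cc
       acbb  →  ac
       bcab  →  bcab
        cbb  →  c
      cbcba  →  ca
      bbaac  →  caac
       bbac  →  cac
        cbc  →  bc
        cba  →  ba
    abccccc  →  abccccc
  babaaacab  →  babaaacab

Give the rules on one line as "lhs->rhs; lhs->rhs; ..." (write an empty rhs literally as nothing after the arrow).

bb->c; cb->b

  | bbc => cc
  | acbb => abb => ac
  | bcab
  | cbb => bb => c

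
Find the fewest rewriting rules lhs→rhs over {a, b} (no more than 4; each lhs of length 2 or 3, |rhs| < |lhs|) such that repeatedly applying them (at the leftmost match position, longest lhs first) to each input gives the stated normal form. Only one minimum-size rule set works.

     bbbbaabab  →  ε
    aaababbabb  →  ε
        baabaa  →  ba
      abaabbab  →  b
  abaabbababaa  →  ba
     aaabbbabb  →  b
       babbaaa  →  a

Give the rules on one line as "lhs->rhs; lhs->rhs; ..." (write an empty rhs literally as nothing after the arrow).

  | bbbbaabab => bbaabab => aabab => abab => ab => ε
  | aaababbabb => aababbabb => ababbabb => abbabb => babb => bb => ε
  | baabaa => babaa => baa => ba
  | abaabbab => aabbab => abbab => bab => b

aa->a; ab->; bb->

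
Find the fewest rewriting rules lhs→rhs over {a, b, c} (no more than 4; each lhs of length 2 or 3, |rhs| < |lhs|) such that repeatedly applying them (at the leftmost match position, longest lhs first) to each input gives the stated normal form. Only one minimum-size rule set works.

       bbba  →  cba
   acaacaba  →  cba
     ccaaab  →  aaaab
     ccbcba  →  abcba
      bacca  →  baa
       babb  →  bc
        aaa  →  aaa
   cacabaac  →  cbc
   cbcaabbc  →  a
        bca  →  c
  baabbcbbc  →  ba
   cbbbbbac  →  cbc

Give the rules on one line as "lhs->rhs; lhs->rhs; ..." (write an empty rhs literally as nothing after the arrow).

  | bbba => cba
  | acaacaba => caacaba => bacaba => bcaba => bbba => cba
  | ccaaab => aaaab
  | ccbcba => abcba

ac->c; bb->c; ca->b; cc->a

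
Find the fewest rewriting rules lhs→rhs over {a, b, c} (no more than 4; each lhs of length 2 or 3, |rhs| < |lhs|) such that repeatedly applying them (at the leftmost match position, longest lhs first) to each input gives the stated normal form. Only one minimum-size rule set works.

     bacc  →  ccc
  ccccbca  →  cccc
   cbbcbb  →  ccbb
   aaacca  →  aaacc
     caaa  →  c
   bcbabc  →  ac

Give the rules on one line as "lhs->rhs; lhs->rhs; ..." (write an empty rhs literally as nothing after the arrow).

  | bacc => ccc
  | ccccbca => ccccaa => cccca => cccc
  | cbbcbb => cbabb => ccbb
  | aaacca => aaacc

ba->c; bc->a; ca->c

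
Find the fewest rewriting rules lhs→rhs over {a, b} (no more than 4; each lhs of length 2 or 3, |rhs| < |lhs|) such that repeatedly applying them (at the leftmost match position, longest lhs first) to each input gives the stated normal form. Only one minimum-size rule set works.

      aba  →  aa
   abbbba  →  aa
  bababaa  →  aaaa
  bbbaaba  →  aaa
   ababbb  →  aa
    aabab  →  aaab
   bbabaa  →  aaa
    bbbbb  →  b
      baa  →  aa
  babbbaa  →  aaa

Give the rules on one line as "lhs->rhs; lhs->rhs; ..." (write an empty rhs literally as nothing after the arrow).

  | aba => aa
  | abbbba => aba => aa
  | bababaa => ababaa => aabaa => aaaa
  | bbbaaba => aaba => aaa

ba->a; bb->b; bbb->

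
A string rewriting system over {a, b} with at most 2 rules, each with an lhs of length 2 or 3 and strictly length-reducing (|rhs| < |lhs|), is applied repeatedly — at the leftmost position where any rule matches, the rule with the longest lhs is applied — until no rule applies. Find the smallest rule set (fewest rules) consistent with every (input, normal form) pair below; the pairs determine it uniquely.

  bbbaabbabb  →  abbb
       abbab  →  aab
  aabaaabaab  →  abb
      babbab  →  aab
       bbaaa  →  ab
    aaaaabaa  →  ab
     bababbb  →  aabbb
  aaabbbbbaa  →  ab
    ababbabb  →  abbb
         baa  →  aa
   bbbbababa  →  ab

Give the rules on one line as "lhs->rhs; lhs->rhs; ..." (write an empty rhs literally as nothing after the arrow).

aaa->ab; ba->a

  | bbbaabbabb => bbaabbabb => baabbabb => aabbabb => aababb => aaabb => abbb
  | abbab => abab => aab
  | aabaaabaab => aaaaabaab => abaabaab => aaabaab => abbaab => abaab => aaab => abb
  | babbab => abbab => abab => aab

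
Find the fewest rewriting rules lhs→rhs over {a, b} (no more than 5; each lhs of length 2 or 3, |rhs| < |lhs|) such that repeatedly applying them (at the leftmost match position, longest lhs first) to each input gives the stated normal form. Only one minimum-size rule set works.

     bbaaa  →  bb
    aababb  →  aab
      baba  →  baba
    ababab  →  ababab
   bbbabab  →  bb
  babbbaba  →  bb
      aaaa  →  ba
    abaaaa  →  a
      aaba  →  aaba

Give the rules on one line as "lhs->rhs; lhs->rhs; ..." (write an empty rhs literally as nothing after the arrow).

aaa->b; abb->; bba->bb; bbb->bb

  | bbaaa => bbaa => bba => bb
  | aababb => aab
  | baba
  | ababab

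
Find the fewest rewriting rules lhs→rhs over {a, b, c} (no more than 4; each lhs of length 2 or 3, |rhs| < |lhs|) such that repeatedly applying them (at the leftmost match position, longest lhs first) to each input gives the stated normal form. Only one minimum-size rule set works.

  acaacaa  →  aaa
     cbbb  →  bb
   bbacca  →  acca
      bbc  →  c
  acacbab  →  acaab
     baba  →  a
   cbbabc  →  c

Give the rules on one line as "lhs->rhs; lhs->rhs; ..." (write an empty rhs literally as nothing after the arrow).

  | acaacaa => acbaa => aaa
  | cbbb => bb
  | bbacca => bccca => acca
  | bbc => ba => c

aac->b; ba->c; bc->a; cb->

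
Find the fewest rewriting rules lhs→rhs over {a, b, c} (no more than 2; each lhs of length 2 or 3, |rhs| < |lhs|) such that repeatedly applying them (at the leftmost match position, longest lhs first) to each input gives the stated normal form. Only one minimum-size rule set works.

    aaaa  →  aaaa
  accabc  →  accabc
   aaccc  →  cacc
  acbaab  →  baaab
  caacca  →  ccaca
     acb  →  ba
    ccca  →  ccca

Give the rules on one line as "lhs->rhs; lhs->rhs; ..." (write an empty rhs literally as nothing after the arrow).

  | aaaa
  | accabc
  | aaccc => cacc
  | acbaab => baaab

aac->ca; acb->ba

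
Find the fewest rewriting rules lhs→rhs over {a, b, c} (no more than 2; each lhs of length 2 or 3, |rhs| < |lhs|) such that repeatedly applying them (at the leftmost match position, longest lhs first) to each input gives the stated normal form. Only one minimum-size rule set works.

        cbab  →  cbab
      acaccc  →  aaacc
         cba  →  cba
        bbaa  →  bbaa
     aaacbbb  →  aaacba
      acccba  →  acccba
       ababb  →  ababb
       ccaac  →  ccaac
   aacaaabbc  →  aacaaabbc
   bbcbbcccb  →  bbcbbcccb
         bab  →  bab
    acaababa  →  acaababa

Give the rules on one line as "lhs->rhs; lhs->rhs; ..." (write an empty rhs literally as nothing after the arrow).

bbb->ba; cac->aa

  | cbab
  | acaccc => aaacc
  | cba
  | bbaa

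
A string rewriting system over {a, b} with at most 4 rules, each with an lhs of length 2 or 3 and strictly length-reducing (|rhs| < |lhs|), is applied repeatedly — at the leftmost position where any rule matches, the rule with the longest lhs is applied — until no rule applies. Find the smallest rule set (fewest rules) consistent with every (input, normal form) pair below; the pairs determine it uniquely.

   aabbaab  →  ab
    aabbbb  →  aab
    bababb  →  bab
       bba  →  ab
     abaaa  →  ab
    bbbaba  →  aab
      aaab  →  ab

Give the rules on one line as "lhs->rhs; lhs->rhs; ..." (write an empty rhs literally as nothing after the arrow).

  | aabbaab => aaabab => abab => abb => ab
  | aabbbb => aabbb => aabb => aab
  | bababb => babbb => babb => bab
  | bba => ab

aaa->a; aba->ab; bb->b; bba->ab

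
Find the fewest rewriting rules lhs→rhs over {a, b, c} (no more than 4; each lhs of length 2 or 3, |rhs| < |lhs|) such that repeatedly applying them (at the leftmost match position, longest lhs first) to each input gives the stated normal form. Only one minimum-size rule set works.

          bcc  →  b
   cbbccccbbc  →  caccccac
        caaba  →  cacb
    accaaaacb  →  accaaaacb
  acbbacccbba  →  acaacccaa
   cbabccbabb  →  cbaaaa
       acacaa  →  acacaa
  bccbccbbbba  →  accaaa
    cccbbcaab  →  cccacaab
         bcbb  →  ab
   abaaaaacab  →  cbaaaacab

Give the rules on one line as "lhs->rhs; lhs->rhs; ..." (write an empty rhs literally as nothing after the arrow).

  | bcc => bc => b
  | cbbccccbbc => caccccbbc => caccccac
  | caaba => cacb
  | accaaaacb

aba->cb; bb->a; bc->b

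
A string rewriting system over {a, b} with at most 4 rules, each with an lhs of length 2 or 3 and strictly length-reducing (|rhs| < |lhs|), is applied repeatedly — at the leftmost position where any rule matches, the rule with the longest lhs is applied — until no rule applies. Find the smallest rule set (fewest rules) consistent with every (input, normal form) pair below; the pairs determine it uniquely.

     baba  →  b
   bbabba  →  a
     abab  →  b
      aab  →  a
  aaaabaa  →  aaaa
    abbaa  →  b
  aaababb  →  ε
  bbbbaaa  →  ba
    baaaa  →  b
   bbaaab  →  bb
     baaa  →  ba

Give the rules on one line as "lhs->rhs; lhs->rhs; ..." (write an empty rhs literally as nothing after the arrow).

  | baba => b
  | bbabba => bbba => a
  | abab => b
  | aab => a

ab->; aba->; baa->b; bbb->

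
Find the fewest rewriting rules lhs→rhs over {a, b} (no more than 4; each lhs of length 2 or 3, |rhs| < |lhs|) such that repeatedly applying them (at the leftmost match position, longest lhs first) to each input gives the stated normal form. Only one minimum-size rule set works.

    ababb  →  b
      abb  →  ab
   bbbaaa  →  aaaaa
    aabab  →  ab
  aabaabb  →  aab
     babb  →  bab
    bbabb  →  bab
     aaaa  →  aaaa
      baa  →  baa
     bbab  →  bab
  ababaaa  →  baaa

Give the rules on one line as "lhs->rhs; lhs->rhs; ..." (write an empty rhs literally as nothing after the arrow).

aba->; bb->b; bbb->aa

  | ababb => bb => b
  | abb => ab
  | bbbaaa => aaaaa
  | aabab => ab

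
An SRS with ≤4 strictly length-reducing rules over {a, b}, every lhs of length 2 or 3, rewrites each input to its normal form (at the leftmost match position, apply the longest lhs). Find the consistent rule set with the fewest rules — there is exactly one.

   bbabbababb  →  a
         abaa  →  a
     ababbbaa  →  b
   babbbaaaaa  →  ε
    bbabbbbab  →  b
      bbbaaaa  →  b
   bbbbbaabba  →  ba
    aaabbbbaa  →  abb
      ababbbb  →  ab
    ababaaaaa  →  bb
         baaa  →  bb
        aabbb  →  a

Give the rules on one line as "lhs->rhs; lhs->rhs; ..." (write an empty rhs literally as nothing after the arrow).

aa->; aaa->b; aba->; bbb->a

  | bbabbababb => bbabbbb => bbaab => bbb => a
  | abaa => a
  | ababbbaa => bbbaa => aaa => b
  | babbbaaaaa => baaaaaaa => bbaaaa => bbba => aa => ε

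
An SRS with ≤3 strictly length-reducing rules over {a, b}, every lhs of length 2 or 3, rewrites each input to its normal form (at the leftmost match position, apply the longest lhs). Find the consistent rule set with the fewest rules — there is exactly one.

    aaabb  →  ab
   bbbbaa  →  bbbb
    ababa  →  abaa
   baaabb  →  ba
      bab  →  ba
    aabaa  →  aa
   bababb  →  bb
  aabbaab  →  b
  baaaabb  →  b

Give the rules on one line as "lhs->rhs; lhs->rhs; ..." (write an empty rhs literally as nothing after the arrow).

  | aaabb => ab
  | bbbbaa => bbbba => bbbb
  | ababa => abaa
  | baaabb => bab => ba

aab->; bab->ba; bba->bb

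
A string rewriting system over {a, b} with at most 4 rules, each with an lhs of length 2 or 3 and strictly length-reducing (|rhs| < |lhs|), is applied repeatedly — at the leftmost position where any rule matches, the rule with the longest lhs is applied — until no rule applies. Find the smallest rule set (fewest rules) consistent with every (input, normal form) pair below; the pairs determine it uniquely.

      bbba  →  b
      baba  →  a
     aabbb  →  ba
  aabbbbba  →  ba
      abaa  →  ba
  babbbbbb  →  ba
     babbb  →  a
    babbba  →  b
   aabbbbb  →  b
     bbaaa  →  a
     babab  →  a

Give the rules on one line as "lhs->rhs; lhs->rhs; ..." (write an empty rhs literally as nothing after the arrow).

  | bbba => aba => aa => b
  | baba => baa => bb => a
  | aabbb => bbbb => abb => ba
  | aabbbbba => bbbbbba => abbbba => babba => bbaa => aaa => ba

aa->b; ab->a; abb->ba; bb->a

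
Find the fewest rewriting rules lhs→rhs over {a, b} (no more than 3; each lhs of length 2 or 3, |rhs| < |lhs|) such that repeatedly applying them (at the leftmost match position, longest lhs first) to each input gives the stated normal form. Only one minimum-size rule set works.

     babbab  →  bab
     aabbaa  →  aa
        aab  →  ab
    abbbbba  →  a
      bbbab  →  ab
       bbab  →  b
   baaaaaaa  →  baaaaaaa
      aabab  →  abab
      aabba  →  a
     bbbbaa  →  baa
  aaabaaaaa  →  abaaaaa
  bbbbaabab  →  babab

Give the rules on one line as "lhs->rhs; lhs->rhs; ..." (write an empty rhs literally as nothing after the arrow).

  | babbab => bab
  | aabbaa => abbaa => aa
  | aab => ab
  | abbbbba => abba => a

aab->ab; bba->; bbb->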